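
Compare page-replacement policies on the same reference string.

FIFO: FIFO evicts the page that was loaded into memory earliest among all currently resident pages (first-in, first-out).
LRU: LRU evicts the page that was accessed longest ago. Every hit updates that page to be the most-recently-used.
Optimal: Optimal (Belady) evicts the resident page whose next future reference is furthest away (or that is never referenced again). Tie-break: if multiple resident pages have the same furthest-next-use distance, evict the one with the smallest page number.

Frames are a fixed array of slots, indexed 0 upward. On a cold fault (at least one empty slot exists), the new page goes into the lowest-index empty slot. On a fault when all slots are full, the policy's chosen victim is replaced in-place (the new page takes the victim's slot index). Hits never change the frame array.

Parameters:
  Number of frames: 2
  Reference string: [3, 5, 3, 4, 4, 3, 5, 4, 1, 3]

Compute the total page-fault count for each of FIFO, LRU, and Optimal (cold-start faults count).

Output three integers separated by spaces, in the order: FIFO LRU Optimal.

--- FIFO ---
  step 0: ref 3 -> FAULT, frames=[3,-] (faults so far: 1)
  step 1: ref 5 -> FAULT, frames=[3,5] (faults so far: 2)
  step 2: ref 3 -> HIT, frames=[3,5] (faults so far: 2)
  step 3: ref 4 -> FAULT, evict 3, frames=[4,5] (faults so far: 3)
  step 4: ref 4 -> HIT, frames=[4,5] (faults so far: 3)
  step 5: ref 3 -> FAULT, evict 5, frames=[4,3] (faults so far: 4)
  step 6: ref 5 -> FAULT, evict 4, frames=[5,3] (faults so far: 5)
  step 7: ref 4 -> FAULT, evict 3, frames=[5,4] (faults so far: 6)
  step 8: ref 1 -> FAULT, evict 5, frames=[1,4] (faults so far: 7)
  step 9: ref 3 -> FAULT, evict 4, frames=[1,3] (faults so far: 8)
  FIFO total faults: 8
--- LRU ---
  step 0: ref 3 -> FAULT, frames=[3,-] (faults so far: 1)
  step 1: ref 5 -> FAULT, frames=[3,5] (faults so far: 2)
  step 2: ref 3 -> HIT, frames=[3,5] (faults so far: 2)
  step 3: ref 4 -> FAULT, evict 5, frames=[3,4] (faults so far: 3)
  step 4: ref 4 -> HIT, frames=[3,4] (faults so far: 3)
  step 5: ref 3 -> HIT, frames=[3,4] (faults so far: 3)
  step 6: ref 5 -> FAULT, evict 4, frames=[3,5] (faults so far: 4)
  step 7: ref 4 -> FAULT, evict 3, frames=[4,5] (faults so far: 5)
  step 8: ref 1 -> FAULT, evict 5, frames=[4,1] (faults so far: 6)
  step 9: ref 3 -> FAULT, evict 4, frames=[3,1] (faults so far: 7)
  LRU total faults: 7
--- Optimal ---
  step 0: ref 3 -> FAULT, frames=[3,-] (faults so far: 1)
  step 1: ref 5 -> FAULT, frames=[3,5] (faults so far: 2)
  step 2: ref 3 -> HIT, frames=[3,5] (faults so far: 2)
  step 3: ref 4 -> FAULT, evict 5, frames=[3,4] (faults so far: 3)
  step 4: ref 4 -> HIT, frames=[3,4] (faults so far: 3)
  step 5: ref 3 -> HIT, frames=[3,4] (faults so far: 3)
  step 6: ref 5 -> FAULT, evict 3, frames=[5,4] (faults so far: 4)
  step 7: ref 4 -> HIT, frames=[5,4] (faults so far: 4)
  step 8: ref 1 -> FAULT, evict 4, frames=[5,1] (faults so far: 5)
  step 9: ref 3 -> FAULT, evict 1, frames=[5,3] (faults so far: 6)
  Optimal total faults: 6

Answer: 8 7 6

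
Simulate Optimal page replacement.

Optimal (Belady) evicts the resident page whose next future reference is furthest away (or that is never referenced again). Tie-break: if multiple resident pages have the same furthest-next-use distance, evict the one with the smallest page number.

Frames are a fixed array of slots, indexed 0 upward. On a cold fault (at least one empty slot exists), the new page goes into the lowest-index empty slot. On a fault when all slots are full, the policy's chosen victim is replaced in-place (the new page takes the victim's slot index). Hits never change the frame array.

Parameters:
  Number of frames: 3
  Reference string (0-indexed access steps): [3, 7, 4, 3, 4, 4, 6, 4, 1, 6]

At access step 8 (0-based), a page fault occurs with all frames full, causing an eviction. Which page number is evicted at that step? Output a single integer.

Step 0: ref 3 -> FAULT, frames=[3,-,-]
Step 1: ref 7 -> FAULT, frames=[3,7,-]
Step 2: ref 4 -> FAULT, frames=[3,7,4]
Step 3: ref 3 -> HIT, frames=[3,7,4]
Step 4: ref 4 -> HIT, frames=[3,7,4]
Step 5: ref 4 -> HIT, frames=[3,7,4]
Step 6: ref 6 -> FAULT, evict 3, frames=[6,7,4]
Step 7: ref 4 -> HIT, frames=[6,7,4]
Step 8: ref 1 -> FAULT, evict 4, frames=[6,7,1]
At step 8: evicted page 4

Answer: 4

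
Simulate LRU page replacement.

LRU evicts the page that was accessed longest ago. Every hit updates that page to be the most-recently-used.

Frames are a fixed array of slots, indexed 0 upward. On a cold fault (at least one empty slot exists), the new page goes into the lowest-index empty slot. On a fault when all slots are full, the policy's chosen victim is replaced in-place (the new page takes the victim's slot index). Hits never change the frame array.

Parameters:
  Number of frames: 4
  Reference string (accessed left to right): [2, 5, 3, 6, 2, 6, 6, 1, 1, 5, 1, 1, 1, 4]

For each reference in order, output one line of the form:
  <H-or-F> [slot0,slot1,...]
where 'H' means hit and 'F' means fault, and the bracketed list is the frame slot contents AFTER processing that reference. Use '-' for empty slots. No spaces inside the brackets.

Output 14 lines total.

F [2,-,-,-]
F [2,5,-,-]
F [2,5,3,-]
F [2,5,3,6]
H [2,5,3,6]
H [2,5,3,6]
H [2,5,3,6]
F [2,1,3,6]
H [2,1,3,6]
F [2,1,5,6]
H [2,1,5,6]
H [2,1,5,6]
H [2,1,5,6]
F [4,1,5,6]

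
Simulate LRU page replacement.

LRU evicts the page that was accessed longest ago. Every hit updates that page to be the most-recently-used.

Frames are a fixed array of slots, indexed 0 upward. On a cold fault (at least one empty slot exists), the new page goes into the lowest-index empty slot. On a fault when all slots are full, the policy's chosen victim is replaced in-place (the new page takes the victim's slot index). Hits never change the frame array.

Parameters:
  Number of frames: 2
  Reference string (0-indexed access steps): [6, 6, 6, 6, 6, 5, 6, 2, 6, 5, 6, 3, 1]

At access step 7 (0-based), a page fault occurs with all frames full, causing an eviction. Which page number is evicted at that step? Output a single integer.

Step 0: ref 6 -> FAULT, frames=[6,-]
Step 1: ref 6 -> HIT, frames=[6,-]
Step 2: ref 6 -> HIT, frames=[6,-]
Step 3: ref 6 -> HIT, frames=[6,-]
Step 4: ref 6 -> HIT, frames=[6,-]
Step 5: ref 5 -> FAULT, frames=[6,5]
Step 6: ref 6 -> HIT, frames=[6,5]
Step 7: ref 2 -> FAULT, evict 5, frames=[6,2]
At step 7: evicted page 5

Answer: 5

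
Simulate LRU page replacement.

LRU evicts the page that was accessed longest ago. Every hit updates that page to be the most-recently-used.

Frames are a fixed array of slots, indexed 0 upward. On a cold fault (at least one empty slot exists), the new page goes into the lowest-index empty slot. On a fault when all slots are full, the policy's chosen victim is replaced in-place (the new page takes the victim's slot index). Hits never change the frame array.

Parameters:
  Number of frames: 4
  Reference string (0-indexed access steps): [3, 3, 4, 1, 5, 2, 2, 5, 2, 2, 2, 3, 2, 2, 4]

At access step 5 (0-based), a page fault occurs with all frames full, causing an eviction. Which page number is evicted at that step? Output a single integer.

Step 0: ref 3 -> FAULT, frames=[3,-,-,-]
Step 1: ref 3 -> HIT, frames=[3,-,-,-]
Step 2: ref 4 -> FAULT, frames=[3,4,-,-]
Step 3: ref 1 -> FAULT, frames=[3,4,1,-]
Step 4: ref 5 -> FAULT, frames=[3,4,1,5]
Step 5: ref 2 -> FAULT, evict 3, frames=[2,4,1,5]
At step 5: evicted page 3

Answer: 3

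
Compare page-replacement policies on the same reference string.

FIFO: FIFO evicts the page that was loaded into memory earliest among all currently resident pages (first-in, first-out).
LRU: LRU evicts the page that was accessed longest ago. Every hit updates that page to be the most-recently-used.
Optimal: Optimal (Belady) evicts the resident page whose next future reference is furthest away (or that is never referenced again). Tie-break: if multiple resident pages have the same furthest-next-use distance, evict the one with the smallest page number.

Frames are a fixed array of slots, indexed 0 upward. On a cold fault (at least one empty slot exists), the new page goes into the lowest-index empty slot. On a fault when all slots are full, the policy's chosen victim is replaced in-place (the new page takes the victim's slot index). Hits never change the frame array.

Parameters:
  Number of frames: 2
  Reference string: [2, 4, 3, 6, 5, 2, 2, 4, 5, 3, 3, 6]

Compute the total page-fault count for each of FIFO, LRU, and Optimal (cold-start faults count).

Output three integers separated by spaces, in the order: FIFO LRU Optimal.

Answer: 10 10 8

Derivation:
--- FIFO ---
  step 0: ref 2 -> FAULT, frames=[2,-] (faults so far: 1)
  step 1: ref 4 -> FAULT, frames=[2,4] (faults so far: 2)
  step 2: ref 3 -> FAULT, evict 2, frames=[3,4] (faults so far: 3)
  step 3: ref 6 -> FAULT, evict 4, frames=[3,6] (faults so far: 4)
  step 4: ref 5 -> FAULT, evict 3, frames=[5,6] (faults so far: 5)
  step 5: ref 2 -> FAULT, evict 6, frames=[5,2] (faults so far: 6)
  step 6: ref 2 -> HIT, frames=[5,2] (faults so far: 6)
  step 7: ref 4 -> FAULT, evict 5, frames=[4,2] (faults so far: 7)
  step 8: ref 5 -> FAULT, evict 2, frames=[4,5] (faults so far: 8)
  step 9: ref 3 -> FAULT, evict 4, frames=[3,5] (faults so far: 9)
  step 10: ref 3 -> HIT, frames=[3,5] (faults so far: 9)
  step 11: ref 6 -> FAULT, evict 5, frames=[3,6] (faults so far: 10)
  FIFO total faults: 10
--- LRU ---
  step 0: ref 2 -> FAULT, frames=[2,-] (faults so far: 1)
  step 1: ref 4 -> FAULT, frames=[2,4] (faults so far: 2)
  step 2: ref 3 -> FAULT, evict 2, frames=[3,4] (faults so far: 3)
  step 3: ref 6 -> FAULT, evict 4, frames=[3,6] (faults so far: 4)
  step 4: ref 5 -> FAULT, evict 3, frames=[5,6] (faults so far: 5)
  step 5: ref 2 -> FAULT, evict 6, frames=[5,2] (faults so far: 6)
  step 6: ref 2 -> HIT, frames=[5,2] (faults so far: 6)
  step 7: ref 4 -> FAULT, evict 5, frames=[4,2] (faults so far: 7)
  step 8: ref 5 -> FAULT, evict 2, frames=[4,5] (faults so far: 8)
  step 9: ref 3 -> FAULT, evict 4, frames=[3,5] (faults so far: 9)
  step 10: ref 3 -> HIT, frames=[3,5] (faults so far: 9)
  step 11: ref 6 -> FAULT, evict 5, frames=[3,6] (faults so far: 10)
  LRU total faults: 10
--- Optimal ---
  step 0: ref 2 -> FAULT, frames=[2,-] (faults so far: 1)
  step 1: ref 4 -> FAULT, frames=[2,4] (faults so far: 2)
  step 2: ref 3 -> FAULT, evict 4, frames=[2,3] (faults so far: 3)
  step 3: ref 6 -> FAULT, evict 3, frames=[2,6] (faults so far: 4)
  step 4: ref 5 -> FAULT, evict 6, frames=[2,5] (faults so far: 5)
  step 5: ref 2 -> HIT, frames=[2,5] (faults so far: 5)
  step 6: ref 2 -> HIT, frames=[2,5] (faults so far: 5)
  step 7: ref 4 -> FAULT, evict 2, frames=[4,5] (faults so far: 6)
  step 8: ref 5 -> HIT, frames=[4,5] (faults so far: 6)
  step 9: ref 3 -> FAULT, evict 4, frames=[3,5] (faults so far: 7)
  step 10: ref 3 -> HIT, frames=[3,5] (faults so far: 7)
  step 11: ref 6 -> FAULT, evict 3, frames=[6,5] (faults so far: 8)
  Optimal total faults: 8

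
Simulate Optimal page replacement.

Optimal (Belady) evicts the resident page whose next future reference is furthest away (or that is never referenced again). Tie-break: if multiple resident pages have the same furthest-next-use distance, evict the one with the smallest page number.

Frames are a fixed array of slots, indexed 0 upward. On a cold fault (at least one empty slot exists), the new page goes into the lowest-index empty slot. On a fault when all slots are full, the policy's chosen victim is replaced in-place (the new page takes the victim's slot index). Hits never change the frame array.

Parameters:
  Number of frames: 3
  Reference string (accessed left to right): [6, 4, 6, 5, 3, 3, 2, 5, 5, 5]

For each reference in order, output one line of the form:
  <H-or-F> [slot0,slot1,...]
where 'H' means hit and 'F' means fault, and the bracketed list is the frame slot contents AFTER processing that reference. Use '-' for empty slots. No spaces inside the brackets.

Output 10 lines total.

F [6,-,-]
F [6,4,-]
H [6,4,-]
F [6,4,5]
F [6,3,5]
H [6,3,5]
F [6,2,5]
H [6,2,5]
H [6,2,5]
H [6,2,5]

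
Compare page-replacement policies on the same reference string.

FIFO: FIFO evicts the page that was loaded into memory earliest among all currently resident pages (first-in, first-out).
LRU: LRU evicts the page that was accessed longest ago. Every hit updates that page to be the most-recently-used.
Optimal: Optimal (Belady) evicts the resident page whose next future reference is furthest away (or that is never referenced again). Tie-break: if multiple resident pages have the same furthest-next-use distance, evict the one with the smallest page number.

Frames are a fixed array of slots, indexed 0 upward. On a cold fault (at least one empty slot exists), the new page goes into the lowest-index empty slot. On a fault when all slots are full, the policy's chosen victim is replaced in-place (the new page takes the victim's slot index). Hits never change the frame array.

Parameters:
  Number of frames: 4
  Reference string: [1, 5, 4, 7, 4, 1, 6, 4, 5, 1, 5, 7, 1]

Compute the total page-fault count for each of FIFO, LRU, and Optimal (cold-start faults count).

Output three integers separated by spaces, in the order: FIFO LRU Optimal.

--- FIFO ---
  step 0: ref 1 -> FAULT, frames=[1,-,-,-] (faults so far: 1)
  step 1: ref 5 -> FAULT, frames=[1,5,-,-] (faults so far: 2)
  step 2: ref 4 -> FAULT, frames=[1,5,4,-] (faults so far: 3)
  step 3: ref 7 -> FAULT, frames=[1,5,4,7] (faults so far: 4)
  step 4: ref 4 -> HIT, frames=[1,5,4,7] (faults so far: 4)
  step 5: ref 1 -> HIT, frames=[1,5,4,7] (faults so far: 4)
  step 6: ref 6 -> FAULT, evict 1, frames=[6,5,4,7] (faults so far: 5)
  step 7: ref 4 -> HIT, frames=[6,5,4,7] (faults so far: 5)
  step 8: ref 5 -> HIT, frames=[6,5,4,7] (faults so far: 5)
  step 9: ref 1 -> FAULT, evict 5, frames=[6,1,4,7] (faults so far: 6)
  step 10: ref 5 -> FAULT, evict 4, frames=[6,1,5,7] (faults so far: 7)
  step 11: ref 7 -> HIT, frames=[6,1,5,7] (faults so far: 7)
  step 12: ref 1 -> HIT, frames=[6,1,5,7] (faults so far: 7)
  FIFO total faults: 7
--- LRU ---
  step 0: ref 1 -> FAULT, frames=[1,-,-,-] (faults so far: 1)
  step 1: ref 5 -> FAULT, frames=[1,5,-,-] (faults so far: 2)
  step 2: ref 4 -> FAULT, frames=[1,5,4,-] (faults so far: 3)
  step 3: ref 7 -> FAULT, frames=[1,5,4,7] (faults so far: 4)
  step 4: ref 4 -> HIT, frames=[1,5,4,7] (faults so far: 4)
  step 5: ref 1 -> HIT, frames=[1,5,4,7] (faults so far: 4)
  step 6: ref 6 -> FAULT, evict 5, frames=[1,6,4,7] (faults so far: 5)
  step 7: ref 4 -> HIT, frames=[1,6,4,7] (faults so far: 5)
  step 8: ref 5 -> FAULT, evict 7, frames=[1,6,4,5] (faults so far: 6)
  step 9: ref 1 -> HIT, frames=[1,6,4,5] (faults so far: 6)
  step 10: ref 5 -> HIT, frames=[1,6,4,5] (faults so far: 6)
  step 11: ref 7 -> FAULT, evict 6, frames=[1,7,4,5] (faults so far: 7)
  step 12: ref 1 -> HIT, frames=[1,7,4,5] (faults so far: 7)
  LRU total faults: 7
--- Optimal ---
  step 0: ref 1 -> FAULT, frames=[1,-,-,-] (faults so far: 1)
  step 1: ref 5 -> FAULT, frames=[1,5,-,-] (faults so far: 2)
  step 2: ref 4 -> FAULT, frames=[1,5,4,-] (faults so far: 3)
  step 3: ref 7 -> FAULT, frames=[1,5,4,7] (faults so far: 4)
  step 4: ref 4 -> HIT, frames=[1,5,4,7] (faults so far: 4)
  step 5: ref 1 -> HIT, frames=[1,5,4,7] (faults so far: 4)
  step 6: ref 6 -> FAULT, evict 7, frames=[1,5,4,6] (faults so far: 5)
  step 7: ref 4 -> HIT, frames=[1,5,4,6] (faults so far: 5)
  step 8: ref 5 -> HIT, frames=[1,5,4,6] (faults so far: 5)
  step 9: ref 1 -> HIT, frames=[1,5,4,6] (faults so far: 5)
  step 10: ref 5 -> HIT, frames=[1,5,4,6] (faults so far: 5)
  step 11: ref 7 -> FAULT, evict 4, frames=[1,5,7,6] (faults so far: 6)
  step 12: ref 1 -> HIT, frames=[1,5,7,6] (faults so far: 6)
  Optimal total faults: 6

Answer: 7 7 6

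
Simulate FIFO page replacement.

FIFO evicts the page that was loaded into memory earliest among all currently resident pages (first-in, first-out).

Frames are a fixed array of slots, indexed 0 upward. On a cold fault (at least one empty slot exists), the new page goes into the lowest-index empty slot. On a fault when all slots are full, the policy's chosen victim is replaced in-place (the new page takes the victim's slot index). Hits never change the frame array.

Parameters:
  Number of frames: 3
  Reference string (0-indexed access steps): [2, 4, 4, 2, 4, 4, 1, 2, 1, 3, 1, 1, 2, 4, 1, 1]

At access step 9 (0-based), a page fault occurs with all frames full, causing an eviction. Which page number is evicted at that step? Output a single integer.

Step 0: ref 2 -> FAULT, frames=[2,-,-]
Step 1: ref 4 -> FAULT, frames=[2,4,-]
Step 2: ref 4 -> HIT, frames=[2,4,-]
Step 3: ref 2 -> HIT, frames=[2,4,-]
Step 4: ref 4 -> HIT, frames=[2,4,-]
Step 5: ref 4 -> HIT, frames=[2,4,-]
Step 6: ref 1 -> FAULT, frames=[2,4,1]
Step 7: ref 2 -> HIT, frames=[2,4,1]
Step 8: ref 1 -> HIT, frames=[2,4,1]
Step 9: ref 3 -> FAULT, evict 2, frames=[3,4,1]
At step 9: evicted page 2

Answer: 2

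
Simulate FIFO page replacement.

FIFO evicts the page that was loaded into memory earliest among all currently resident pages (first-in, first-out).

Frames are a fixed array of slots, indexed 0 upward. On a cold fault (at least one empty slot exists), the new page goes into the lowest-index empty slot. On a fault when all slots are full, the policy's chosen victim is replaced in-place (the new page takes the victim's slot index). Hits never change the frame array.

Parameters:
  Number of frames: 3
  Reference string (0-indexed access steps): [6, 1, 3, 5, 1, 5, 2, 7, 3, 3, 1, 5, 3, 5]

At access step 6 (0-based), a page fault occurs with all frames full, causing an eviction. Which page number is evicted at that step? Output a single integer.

Answer: 1

Derivation:
Step 0: ref 6 -> FAULT, frames=[6,-,-]
Step 1: ref 1 -> FAULT, frames=[6,1,-]
Step 2: ref 3 -> FAULT, frames=[6,1,3]
Step 3: ref 5 -> FAULT, evict 6, frames=[5,1,3]
Step 4: ref 1 -> HIT, frames=[5,1,3]
Step 5: ref 5 -> HIT, frames=[5,1,3]
Step 6: ref 2 -> FAULT, evict 1, frames=[5,2,3]
At step 6: evicted page 1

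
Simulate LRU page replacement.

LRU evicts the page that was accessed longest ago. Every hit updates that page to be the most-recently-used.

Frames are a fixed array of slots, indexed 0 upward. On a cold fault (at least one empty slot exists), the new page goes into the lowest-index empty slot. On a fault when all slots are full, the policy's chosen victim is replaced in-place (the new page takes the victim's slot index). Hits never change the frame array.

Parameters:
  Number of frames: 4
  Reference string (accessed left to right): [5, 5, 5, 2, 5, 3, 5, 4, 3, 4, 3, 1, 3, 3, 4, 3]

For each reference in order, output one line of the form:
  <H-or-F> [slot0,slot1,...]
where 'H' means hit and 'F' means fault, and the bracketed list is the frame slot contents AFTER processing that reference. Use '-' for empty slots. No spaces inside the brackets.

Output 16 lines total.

F [5,-,-,-]
H [5,-,-,-]
H [5,-,-,-]
F [5,2,-,-]
H [5,2,-,-]
F [5,2,3,-]
H [5,2,3,-]
F [5,2,3,4]
H [5,2,3,4]
H [5,2,3,4]
H [5,2,3,4]
F [5,1,3,4]
H [5,1,3,4]
H [5,1,3,4]
H [5,1,3,4]
H [5,1,3,4]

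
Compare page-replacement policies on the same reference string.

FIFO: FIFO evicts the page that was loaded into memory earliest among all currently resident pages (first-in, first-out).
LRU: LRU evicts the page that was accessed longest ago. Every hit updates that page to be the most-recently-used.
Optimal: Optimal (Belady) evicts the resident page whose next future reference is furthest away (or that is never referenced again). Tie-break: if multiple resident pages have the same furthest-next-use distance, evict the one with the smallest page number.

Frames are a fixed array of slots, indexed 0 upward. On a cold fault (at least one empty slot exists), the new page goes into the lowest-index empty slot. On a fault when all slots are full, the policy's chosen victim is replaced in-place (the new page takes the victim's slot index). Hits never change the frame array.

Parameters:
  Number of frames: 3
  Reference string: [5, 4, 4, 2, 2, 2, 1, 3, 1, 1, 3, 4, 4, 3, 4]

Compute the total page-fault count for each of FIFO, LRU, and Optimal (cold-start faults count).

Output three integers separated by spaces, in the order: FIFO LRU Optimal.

Answer: 6 6 5

Derivation:
--- FIFO ---
  step 0: ref 5 -> FAULT, frames=[5,-,-] (faults so far: 1)
  step 1: ref 4 -> FAULT, frames=[5,4,-] (faults so far: 2)
  step 2: ref 4 -> HIT, frames=[5,4,-] (faults so far: 2)
  step 3: ref 2 -> FAULT, frames=[5,4,2] (faults so far: 3)
  step 4: ref 2 -> HIT, frames=[5,4,2] (faults so far: 3)
  step 5: ref 2 -> HIT, frames=[5,4,2] (faults so far: 3)
  step 6: ref 1 -> FAULT, evict 5, frames=[1,4,2] (faults so far: 4)
  step 7: ref 3 -> FAULT, evict 4, frames=[1,3,2] (faults so far: 5)
  step 8: ref 1 -> HIT, frames=[1,3,2] (faults so far: 5)
  step 9: ref 1 -> HIT, frames=[1,3,2] (faults so far: 5)
  step 10: ref 3 -> HIT, frames=[1,3,2] (faults so far: 5)
  step 11: ref 4 -> FAULT, evict 2, frames=[1,3,4] (faults so far: 6)
  step 12: ref 4 -> HIT, frames=[1,3,4] (faults so far: 6)
  step 13: ref 3 -> HIT, frames=[1,3,4] (faults so far: 6)
  step 14: ref 4 -> HIT, frames=[1,3,4] (faults so far: 6)
  FIFO total faults: 6
--- LRU ---
  step 0: ref 5 -> FAULT, frames=[5,-,-] (faults so far: 1)
  step 1: ref 4 -> FAULT, frames=[5,4,-] (faults so far: 2)
  step 2: ref 4 -> HIT, frames=[5,4,-] (faults so far: 2)
  step 3: ref 2 -> FAULT, frames=[5,4,2] (faults so far: 3)
  step 4: ref 2 -> HIT, frames=[5,4,2] (faults so far: 3)
  step 5: ref 2 -> HIT, frames=[5,4,2] (faults so far: 3)
  step 6: ref 1 -> FAULT, evict 5, frames=[1,4,2] (faults so far: 4)
  step 7: ref 3 -> FAULT, evict 4, frames=[1,3,2] (faults so far: 5)
  step 8: ref 1 -> HIT, frames=[1,3,2] (faults so far: 5)
  step 9: ref 1 -> HIT, frames=[1,3,2] (faults so far: 5)
  step 10: ref 3 -> HIT, frames=[1,3,2] (faults so far: 5)
  step 11: ref 4 -> FAULT, evict 2, frames=[1,3,4] (faults so far: 6)
  step 12: ref 4 -> HIT, frames=[1,3,4] (faults so far: 6)
  step 13: ref 3 -> HIT, frames=[1,3,4] (faults so far: 6)
  step 14: ref 4 -> HIT, frames=[1,3,4] (faults so far: 6)
  LRU total faults: 6
--- Optimal ---
  step 0: ref 5 -> FAULT, frames=[5,-,-] (faults so far: 1)
  step 1: ref 4 -> FAULT, frames=[5,4,-] (faults so far: 2)
  step 2: ref 4 -> HIT, frames=[5,4,-] (faults so far: 2)
  step 3: ref 2 -> FAULT, frames=[5,4,2] (faults so far: 3)
  step 4: ref 2 -> HIT, frames=[5,4,2] (faults so far: 3)
  step 5: ref 2 -> HIT, frames=[5,4,2] (faults so far: 3)
  step 6: ref 1 -> FAULT, evict 2, frames=[5,4,1] (faults so far: 4)
  step 7: ref 3 -> FAULT, evict 5, frames=[3,4,1] (faults so far: 5)
  step 8: ref 1 -> HIT, frames=[3,4,1] (faults so far: 5)
  step 9: ref 1 -> HIT, frames=[3,4,1] (faults so far: 5)
  step 10: ref 3 -> HIT, frames=[3,4,1] (faults so far: 5)
  step 11: ref 4 -> HIT, frames=[3,4,1] (faults so far: 5)
  step 12: ref 4 -> HIT, frames=[3,4,1] (faults so far: 5)
  step 13: ref 3 -> HIT, frames=[3,4,1] (faults so far: 5)
  step 14: ref 4 -> HIT, frames=[3,4,1] (faults so far: 5)
  Optimal total faults: 5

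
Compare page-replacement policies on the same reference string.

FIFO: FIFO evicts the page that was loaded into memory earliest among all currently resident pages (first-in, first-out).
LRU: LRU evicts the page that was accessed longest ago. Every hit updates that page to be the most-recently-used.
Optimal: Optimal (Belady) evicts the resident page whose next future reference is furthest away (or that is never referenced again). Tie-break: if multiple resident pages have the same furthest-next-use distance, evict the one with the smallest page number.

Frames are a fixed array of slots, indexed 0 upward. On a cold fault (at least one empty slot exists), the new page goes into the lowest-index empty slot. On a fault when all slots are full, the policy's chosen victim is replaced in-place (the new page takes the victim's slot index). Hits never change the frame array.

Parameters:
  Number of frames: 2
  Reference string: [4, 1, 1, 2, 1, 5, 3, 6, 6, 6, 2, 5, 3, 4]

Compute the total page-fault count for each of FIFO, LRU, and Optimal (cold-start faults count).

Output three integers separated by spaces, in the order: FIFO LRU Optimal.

--- FIFO ---
  step 0: ref 4 -> FAULT, frames=[4,-] (faults so far: 1)
  step 1: ref 1 -> FAULT, frames=[4,1] (faults so far: 2)
  step 2: ref 1 -> HIT, frames=[4,1] (faults so far: 2)
  step 3: ref 2 -> FAULT, evict 4, frames=[2,1] (faults so far: 3)
  step 4: ref 1 -> HIT, frames=[2,1] (faults so far: 3)
  step 5: ref 5 -> FAULT, evict 1, frames=[2,5] (faults so far: 4)
  step 6: ref 3 -> FAULT, evict 2, frames=[3,5] (faults so far: 5)
  step 7: ref 6 -> FAULT, evict 5, frames=[3,6] (faults so far: 6)
  step 8: ref 6 -> HIT, frames=[3,6] (faults so far: 6)
  step 9: ref 6 -> HIT, frames=[3,6] (faults so far: 6)
  step 10: ref 2 -> FAULT, evict 3, frames=[2,6] (faults so far: 7)
  step 11: ref 5 -> FAULT, evict 6, frames=[2,5] (faults so far: 8)
  step 12: ref 3 -> FAULT, evict 2, frames=[3,5] (faults so far: 9)
  step 13: ref 4 -> FAULT, evict 5, frames=[3,4] (faults so far: 10)
  FIFO total faults: 10
--- LRU ---
  step 0: ref 4 -> FAULT, frames=[4,-] (faults so far: 1)
  step 1: ref 1 -> FAULT, frames=[4,1] (faults so far: 2)
  step 2: ref 1 -> HIT, frames=[4,1] (faults so far: 2)
  step 3: ref 2 -> FAULT, evict 4, frames=[2,1] (faults so far: 3)
  step 4: ref 1 -> HIT, frames=[2,1] (faults so far: 3)
  step 5: ref 5 -> FAULT, evict 2, frames=[5,1] (faults so far: 4)
  step 6: ref 3 -> FAULT, evict 1, frames=[5,3] (faults so far: 5)
  step 7: ref 6 -> FAULT, evict 5, frames=[6,3] (faults so far: 6)
  step 8: ref 6 -> HIT, frames=[6,3] (faults so far: 6)
  step 9: ref 6 -> HIT, frames=[6,3] (faults so far: 6)
  step 10: ref 2 -> FAULT, evict 3, frames=[6,2] (faults so far: 7)
  step 11: ref 5 -> FAULT, evict 6, frames=[5,2] (faults so far: 8)
  step 12: ref 3 -> FAULT, evict 2, frames=[5,3] (faults so far: 9)
  step 13: ref 4 -> FAULT, evict 5, frames=[4,3] (faults so far: 10)
  LRU total faults: 10
--- Optimal ---
  step 0: ref 4 -> FAULT, frames=[4,-] (faults so far: 1)
  step 1: ref 1 -> FAULT, frames=[4,1] (faults so far: 2)
  step 2: ref 1 -> HIT, frames=[4,1] (faults so far: 2)
  step 3: ref 2 -> FAULT, evict 4, frames=[2,1] (faults so far: 3)
  step 4: ref 1 -> HIT, frames=[2,1] (faults so far: 3)
  step 5: ref 5 -> FAULT, evict 1, frames=[2,5] (faults so far: 4)
  step 6: ref 3 -> FAULT, evict 5, frames=[2,3] (faults so far: 5)
  step 7: ref 6 -> FAULT, evict 3, frames=[2,6] (faults so far: 6)
  step 8: ref 6 -> HIT, frames=[2,6] (faults so far: 6)
  step 9: ref 6 -> HIT, frames=[2,6] (faults so far: 6)
  step 10: ref 2 -> HIT, frames=[2,6] (faults so far: 6)
  step 11: ref 5 -> FAULT, evict 2, frames=[5,6] (faults so far: 7)
  step 12: ref 3 -> FAULT, evict 5, frames=[3,6] (faults so far: 8)
  step 13: ref 4 -> FAULT, evict 3, frames=[4,6] (faults so far: 9)
  Optimal total faults: 9

Answer: 10 10 9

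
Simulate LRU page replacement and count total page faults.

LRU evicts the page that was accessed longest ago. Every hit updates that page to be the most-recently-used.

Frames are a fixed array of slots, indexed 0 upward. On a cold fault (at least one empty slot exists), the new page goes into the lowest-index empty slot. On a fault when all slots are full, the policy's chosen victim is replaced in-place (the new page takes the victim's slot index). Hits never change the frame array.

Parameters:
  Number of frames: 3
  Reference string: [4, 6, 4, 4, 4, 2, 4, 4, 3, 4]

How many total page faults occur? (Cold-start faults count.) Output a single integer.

Answer: 4

Derivation:
Step 0: ref 4 → FAULT, frames=[4,-,-]
Step 1: ref 6 → FAULT, frames=[4,6,-]
Step 2: ref 4 → HIT, frames=[4,6,-]
Step 3: ref 4 → HIT, frames=[4,6,-]
Step 4: ref 4 → HIT, frames=[4,6,-]
Step 5: ref 2 → FAULT, frames=[4,6,2]
Step 6: ref 4 → HIT, frames=[4,6,2]
Step 7: ref 4 → HIT, frames=[4,6,2]
Step 8: ref 3 → FAULT (evict 6), frames=[4,3,2]
Step 9: ref 4 → HIT, frames=[4,3,2]
Total faults: 4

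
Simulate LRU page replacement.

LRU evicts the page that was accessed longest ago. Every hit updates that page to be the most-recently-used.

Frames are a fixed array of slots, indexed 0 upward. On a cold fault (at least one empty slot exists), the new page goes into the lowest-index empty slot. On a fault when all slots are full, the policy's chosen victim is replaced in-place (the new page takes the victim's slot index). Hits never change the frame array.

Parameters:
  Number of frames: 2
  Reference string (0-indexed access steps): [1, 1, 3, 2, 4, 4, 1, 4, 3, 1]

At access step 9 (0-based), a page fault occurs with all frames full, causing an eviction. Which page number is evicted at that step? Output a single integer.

Answer: 4

Derivation:
Step 0: ref 1 -> FAULT, frames=[1,-]
Step 1: ref 1 -> HIT, frames=[1,-]
Step 2: ref 3 -> FAULT, frames=[1,3]
Step 3: ref 2 -> FAULT, evict 1, frames=[2,3]
Step 4: ref 4 -> FAULT, evict 3, frames=[2,4]
Step 5: ref 4 -> HIT, frames=[2,4]
Step 6: ref 1 -> FAULT, evict 2, frames=[1,4]
Step 7: ref 4 -> HIT, frames=[1,4]
Step 8: ref 3 -> FAULT, evict 1, frames=[3,4]
Step 9: ref 1 -> FAULT, evict 4, frames=[3,1]
At step 9: evicted page 4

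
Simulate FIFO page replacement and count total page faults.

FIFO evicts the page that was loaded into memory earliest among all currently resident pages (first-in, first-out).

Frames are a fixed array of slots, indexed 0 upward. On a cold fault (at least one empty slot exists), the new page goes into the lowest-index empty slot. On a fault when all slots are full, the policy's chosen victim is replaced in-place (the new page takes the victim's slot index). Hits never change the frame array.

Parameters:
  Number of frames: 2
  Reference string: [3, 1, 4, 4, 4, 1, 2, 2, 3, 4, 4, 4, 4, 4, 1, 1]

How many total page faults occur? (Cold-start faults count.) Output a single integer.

Answer: 7

Derivation:
Step 0: ref 3 → FAULT, frames=[3,-]
Step 1: ref 1 → FAULT, frames=[3,1]
Step 2: ref 4 → FAULT (evict 3), frames=[4,1]
Step 3: ref 4 → HIT, frames=[4,1]
Step 4: ref 4 → HIT, frames=[4,1]
Step 5: ref 1 → HIT, frames=[4,1]
Step 6: ref 2 → FAULT (evict 1), frames=[4,2]
Step 7: ref 2 → HIT, frames=[4,2]
Step 8: ref 3 → FAULT (evict 4), frames=[3,2]
Step 9: ref 4 → FAULT (evict 2), frames=[3,4]
Step 10: ref 4 → HIT, frames=[3,4]
Step 11: ref 4 → HIT, frames=[3,4]
Step 12: ref 4 → HIT, frames=[3,4]
Step 13: ref 4 → HIT, frames=[3,4]
Step 14: ref 1 → FAULT (evict 3), frames=[1,4]
Step 15: ref 1 → HIT, frames=[1,4]
Total faults: 7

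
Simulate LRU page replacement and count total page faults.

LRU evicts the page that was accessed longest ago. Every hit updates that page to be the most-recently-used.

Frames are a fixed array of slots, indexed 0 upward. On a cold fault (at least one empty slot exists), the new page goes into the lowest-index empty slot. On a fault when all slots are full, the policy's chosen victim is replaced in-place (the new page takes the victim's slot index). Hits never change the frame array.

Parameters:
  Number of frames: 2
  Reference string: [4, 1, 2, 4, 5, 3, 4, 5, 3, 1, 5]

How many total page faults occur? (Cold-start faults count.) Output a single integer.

Answer: 11

Derivation:
Step 0: ref 4 → FAULT, frames=[4,-]
Step 1: ref 1 → FAULT, frames=[4,1]
Step 2: ref 2 → FAULT (evict 4), frames=[2,1]
Step 3: ref 4 → FAULT (evict 1), frames=[2,4]
Step 4: ref 5 → FAULT (evict 2), frames=[5,4]
Step 5: ref 3 → FAULT (evict 4), frames=[5,3]
Step 6: ref 4 → FAULT (evict 5), frames=[4,3]
Step 7: ref 5 → FAULT (evict 3), frames=[4,5]
Step 8: ref 3 → FAULT (evict 4), frames=[3,5]
Step 9: ref 1 → FAULT (evict 5), frames=[3,1]
Step 10: ref 5 → FAULT (evict 3), frames=[5,1]
Total faults: 11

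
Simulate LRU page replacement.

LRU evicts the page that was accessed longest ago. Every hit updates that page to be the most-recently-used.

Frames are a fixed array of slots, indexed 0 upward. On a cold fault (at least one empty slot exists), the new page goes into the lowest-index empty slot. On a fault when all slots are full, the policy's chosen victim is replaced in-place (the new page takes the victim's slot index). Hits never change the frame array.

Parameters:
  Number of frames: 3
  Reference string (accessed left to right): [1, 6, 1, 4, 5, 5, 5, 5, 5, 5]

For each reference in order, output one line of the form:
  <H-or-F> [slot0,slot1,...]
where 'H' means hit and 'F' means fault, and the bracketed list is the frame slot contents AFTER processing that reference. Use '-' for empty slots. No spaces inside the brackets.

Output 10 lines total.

F [1,-,-]
F [1,6,-]
H [1,6,-]
F [1,6,4]
F [1,5,4]
H [1,5,4]
H [1,5,4]
H [1,5,4]
H [1,5,4]
H [1,5,4]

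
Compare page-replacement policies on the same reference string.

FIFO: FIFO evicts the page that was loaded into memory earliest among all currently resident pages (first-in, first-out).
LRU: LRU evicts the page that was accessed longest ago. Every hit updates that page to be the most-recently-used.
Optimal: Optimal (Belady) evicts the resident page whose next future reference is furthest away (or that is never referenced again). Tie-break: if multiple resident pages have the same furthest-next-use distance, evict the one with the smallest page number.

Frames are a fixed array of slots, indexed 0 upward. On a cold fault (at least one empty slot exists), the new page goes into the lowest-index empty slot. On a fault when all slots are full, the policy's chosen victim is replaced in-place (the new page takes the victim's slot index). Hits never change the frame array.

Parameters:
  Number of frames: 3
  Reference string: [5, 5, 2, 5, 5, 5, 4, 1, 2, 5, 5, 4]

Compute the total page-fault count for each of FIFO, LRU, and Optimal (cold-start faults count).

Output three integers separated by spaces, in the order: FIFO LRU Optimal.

--- FIFO ---
  step 0: ref 5 -> FAULT, frames=[5,-,-] (faults so far: 1)
  step 1: ref 5 -> HIT, frames=[5,-,-] (faults so far: 1)
  step 2: ref 2 -> FAULT, frames=[5,2,-] (faults so far: 2)
  step 3: ref 5 -> HIT, frames=[5,2,-] (faults so far: 2)
  step 4: ref 5 -> HIT, frames=[5,2,-] (faults so far: 2)
  step 5: ref 5 -> HIT, frames=[5,2,-] (faults so far: 2)
  step 6: ref 4 -> FAULT, frames=[5,2,4] (faults so far: 3)
  step 7: ref 1 -> FAULT, evict 5, frames=[1,2,4] (faults so far: 4)
  step 8: ref 2 -> HIT, frames=[1,2,4] (faults so far: 4)
  step 9: ref 5 -> FAULT, evict 2, frames=[1,5,4] (faults so far: 5)
  step 10: ref 5 -> HIT, frames=[1,5,4] (faults so far: 5)
  step 11: ref 4 -> HIT, frames=[1,5,4] (faults so far: 5)
  FIFO total faults: 5
--- LRU ---
  step 0: ref 5 -> FAULT, frames=[5,-,-] (faults so far: 1)
  step 1: ref 5 -> HIT, frames=[5,-,-] (faults so far: 1)
  step 2: ref 2 -> FAULT, frames=[5,2,-] (faults so far: 2)
  step 3: ref 5 -> HIT, frames=[5,2,-] (faults so far: 2)
  step 4: ref 5 -> HIT, frames=[5,2,-] (faults so far: 2)
  step 5: ref 5 -> HIT, frames=[5,2,-] (faults so far: 2)
  step 6: ref 4 -> FAULT, frames=[5,2,4] (faults so far: 3)
  step 7: ref 1 -> FAULT, evict 2, frames=[5,1,4] (faults so far: 4)
  step 8: ref 2 -> FAULT, evict 5, frames=[2,1,4] (faults so far: 5)
  step 9: ref 5 -> FAULT, evict 4, frames=[2,1,5] (faults so far: 6)
  step 10: ref 5 -> HIT, frames=[2,1,5] (faults so far: 6)
  step 11: ref 4 -> FAULT, evict 1, frames=[2,4,5] (faults so far: 7)
  LRU total faults: 7
--- Optimal ---
  step 0: ref 5 -> FAULT, frames=[5,-,-] (faults so far: 1)
  step 1: ref 5 -> HIT, frames=[5,-,-] (faults so far: 1)
  step 2: ref 2 -> FAULT, frames=[5,2,-] (faults so far: 2)
  step 3: ref 5 -> HIT, frames=[5,2,-] (faults so far: 2)
  step 4: ref 5 -> HIT, frames=[5,2,-] (faults so far: 2)
  step 5: ref 5 -> HIT, frames=[5,2,-] (faults so far: 2)
  step 6: ref 4 -> FAULT, frames=[5,2,4] (faults so far: 3)
  step 7: ref 1 -> FAULT, evict 4, frames=[5,2,1] (faults so far: 4)
  step 8: ref 2 -> HIT, frames=[5,2,1] (faults so far: 4)
  step 9: ref 5 -> HIT, frames=[5,2,1] (faults so far: 4)
  step 10: ref 5 -> HIT, frames=[5,2,1] (faults so far: 4)
  step 11: ref 4 -> FAULT, evict 1, frames=[5,2,4] (faults so far: 5)
  Optimal total faults: 5

Answer: 5 7 5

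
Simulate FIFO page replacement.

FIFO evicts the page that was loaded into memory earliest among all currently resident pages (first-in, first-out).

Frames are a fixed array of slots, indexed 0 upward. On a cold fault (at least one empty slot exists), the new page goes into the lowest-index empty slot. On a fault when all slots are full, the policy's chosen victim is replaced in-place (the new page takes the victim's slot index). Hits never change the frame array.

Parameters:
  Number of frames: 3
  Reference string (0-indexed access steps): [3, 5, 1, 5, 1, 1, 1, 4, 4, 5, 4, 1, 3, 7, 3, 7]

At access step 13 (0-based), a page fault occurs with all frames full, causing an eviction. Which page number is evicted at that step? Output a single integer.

Step 0: ref 3 -> FAULT, frames=[3,-,-]
Step 1: ref 5 -> FAULT, frames=[3,5,-]
Step 2: ref 1 -> FAULT, frames=[3,5,1]
Step 3: ref 5 -> HIT, frames=[3,5,1]
Step 4: ref 1 -> HIT, frames=[3,5,1]
Step 5: ref 1 -> HIT, frames=[3,5,1]
Step 6: ref 1 -> HIT, frames=[3,5,1]
Step 7: ref 4 -> FAULT, evict 3, frames=[4,5,1]
Step 8: ref 4 -> HIT, frames=[4,5,1]
Step 9: ref 5 -> HIT, frames=[4,5,1]
Step 10: ref 4 -> HIT, frames=[4,5,1]
Step 11: ref 1 -> HIT, frames=[4,5,1]
Step 12: ref 3 -> FAULT, evict 5, frames=[4,3,1]
Step 13: ref 7 -> FAULT, evict 1, frames=[4,3,7]
At step 13: evicted page 1

Answer: 1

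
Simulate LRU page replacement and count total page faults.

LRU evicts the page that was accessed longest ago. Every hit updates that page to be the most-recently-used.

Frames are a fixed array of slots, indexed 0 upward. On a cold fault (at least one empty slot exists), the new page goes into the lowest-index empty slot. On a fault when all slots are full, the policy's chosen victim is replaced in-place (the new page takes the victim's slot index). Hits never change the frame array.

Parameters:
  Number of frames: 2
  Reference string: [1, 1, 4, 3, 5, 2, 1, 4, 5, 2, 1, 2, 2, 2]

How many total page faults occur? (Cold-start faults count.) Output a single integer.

Step 0: ref 1 → FAULT, frames=[1,-]
Step 1: ref 1 → HIT, frames=[1,-]
Step 2: ref 4 → FAULT, frames=[1,4]
Step 3: ref 3 → FAULT (evict 1), frames=[3,4]
Step 4: ref 5 → FAULT (evict 4), frames=[3,5]
Step 5: ref 2 → FAULT (evict 3), frames=[2,5]
Step 6: ref 1 → FAULT (evict 5), frames=[2,1]
Step 7: ref 4 → FAULT (evict 2), frames=[4,1]
Step 8: ref 5 → FAULT (evict 1), frames=[4,5]
Step 9: ref 2 → FAULT (evict 4), frames=[2,5]
Step 10: ref 1 → FAULT (evict 5), frames=[2,1]
Step 11: ref 2 → HIT, frames=[2,1]
Step 12: ref 2 → HIT, frames=[2,1]
Step 13: ref 2 → HIT, frames=[2,1]
Total faults: 10

Answer: 10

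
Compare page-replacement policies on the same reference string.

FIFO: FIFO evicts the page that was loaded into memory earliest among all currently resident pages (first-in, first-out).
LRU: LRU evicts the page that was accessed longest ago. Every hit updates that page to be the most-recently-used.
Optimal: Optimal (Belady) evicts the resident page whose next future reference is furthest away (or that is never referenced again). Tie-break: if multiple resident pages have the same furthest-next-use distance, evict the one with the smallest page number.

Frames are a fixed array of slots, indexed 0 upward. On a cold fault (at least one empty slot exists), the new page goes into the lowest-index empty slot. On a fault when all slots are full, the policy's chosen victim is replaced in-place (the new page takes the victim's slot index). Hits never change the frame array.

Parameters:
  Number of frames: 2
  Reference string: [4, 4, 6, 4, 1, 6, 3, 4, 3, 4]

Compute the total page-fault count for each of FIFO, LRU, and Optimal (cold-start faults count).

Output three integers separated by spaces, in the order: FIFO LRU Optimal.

Answer: 5 6 5

Derivation:
--- FIFO ---
  step 0: ref 4 -> FAULT, frames=[4,-] (faults so far: 1)
  step 1: ref 4 -> HIT, frames=[4,-] (faults so far: 1)
  step 2: ref 6 -> FAULT, frames=[4,6] (faults so far: 2)
  step 3: ref 4 -> HIT, frames=[4,6] (faults so far: 2)
  step 4: ref 1 -> FAULT, evict 4, frames=[1,6] (faults so far: 3)
  step 5: ref 6 -> HIT, frames=[1,6] (faults so far: 3)
  step 6: ref 3 -> FAULT, evict 6, frames=[1,3] (faults so far: 4)
  step 7: ref 4 -> FAULT, evict 1, frames=[4,3] (faults so far: 5)
  step 8: ref 3 -> HIT, frames=[4,3] (faults so far: 5)
  step 9: ref 4 -> HIT, frames=[4,3] (faults so far: 5)
  FIFO total faults: 5
--- LRU ---
  step 0: ref 4 -> FAULT, frames=[4,-] (faults so far: 1)
  step 1: ref 4 -> HIT, frames=[4,-] (faults so far: 1)
  step 2: ref 6 -> FAULT, frames=[4,6] (faults so far: 2)
  step 3: ref 4 -> HIT, frames=[4,6] (faults so far: 2)
  step 4: ref 1 -> FAULT, evict 6, frames=[4,1] (faults so far: 3)
  step 5: ref 6 -> FAULT, evict 4, frames=[6,1] (faults so far: 4)
  step 6: ref 3 -> FAULT, evict 1, frames=[6,3] (faults so far: 5)
  step 7: ref 4 -> FAULT, evict 6, frames=[4,3] (faults so far: 6)
  step 8: ref 3 -> HIT, frames=[4,3] (faults so far: 6)
  step 9: ref 4 -> HIT, frames=[4,3] (faults so far: 6)
  LRU total faults: 6
--- Optimal ---
  step 0: ref 4 -> FAULT, frames=[4,-] (faults so far: 1)
  step 1: ref 4 -> HIT, frames=[4,-] (faults so far: 1)
  step 2: ref 6 -> FAULT, frames=[4,6] (faults so far: 2)
  step 3: ref 4 -> HIT, frames=[4,6] (faults so far: 2)
  step 4: ref 1 -> FAULT, evict 4, frames=[1,6] (faults so far: 3)
  step 5: ref 6 -> HIT, frames=[1,6] (faults so far: 3)
  step 6: ref 3 -> FAULT, evict 1, frames=[3,6] (faults so far: 4)
  step 7: ref 4 -> FAULT, evict 6, frames=[3,4] (faults so far: 5)
  step 8: ref 3 -> HIT, frames=[3,4] (faults so far: 5)
  step 9: ref 4 -> HIT, frames=[3,4] (faults so far: 5)
  Optimal total faults: 5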